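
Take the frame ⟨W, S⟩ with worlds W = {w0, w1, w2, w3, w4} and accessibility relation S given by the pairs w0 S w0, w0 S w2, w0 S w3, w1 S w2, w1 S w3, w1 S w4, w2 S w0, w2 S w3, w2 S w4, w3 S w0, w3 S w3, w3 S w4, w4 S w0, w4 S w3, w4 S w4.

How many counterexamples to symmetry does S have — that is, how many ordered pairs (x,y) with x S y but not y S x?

Enumerating: (w1,w2), (w1,w3), (w1,w4), (w2,w3), (w2,w4), (w4,w0).

6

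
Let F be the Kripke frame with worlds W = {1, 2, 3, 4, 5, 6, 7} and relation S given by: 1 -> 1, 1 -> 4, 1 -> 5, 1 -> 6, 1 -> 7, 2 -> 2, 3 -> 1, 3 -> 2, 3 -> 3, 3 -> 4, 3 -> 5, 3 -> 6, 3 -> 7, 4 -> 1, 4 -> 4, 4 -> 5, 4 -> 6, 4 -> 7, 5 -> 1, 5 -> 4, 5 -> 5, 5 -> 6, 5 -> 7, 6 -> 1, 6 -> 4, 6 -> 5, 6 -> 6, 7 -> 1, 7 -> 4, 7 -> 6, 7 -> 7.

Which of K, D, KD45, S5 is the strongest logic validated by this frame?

D

Serial (axiom D): yes — every world has a successor (e.g. 1 S 1).
Euclidean (axiom 5): no — 1 S 6 and 1 S 7, but not 6 S 7.
Transitive (axiom 4): no — 6 S 1 and 1 S 7, but not 6 S 7.
Reflexive (axiom T): yes — every world is S-related to itself.
So F validates K, D; KD45 would additionally require S to be Euclidean and transitive. The strongest is D.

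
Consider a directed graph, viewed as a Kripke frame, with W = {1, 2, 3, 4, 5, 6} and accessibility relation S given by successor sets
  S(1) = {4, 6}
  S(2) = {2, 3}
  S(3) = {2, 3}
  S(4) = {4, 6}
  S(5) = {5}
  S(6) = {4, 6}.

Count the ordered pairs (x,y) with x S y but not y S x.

2

Enumerating: (1,4), (1,6).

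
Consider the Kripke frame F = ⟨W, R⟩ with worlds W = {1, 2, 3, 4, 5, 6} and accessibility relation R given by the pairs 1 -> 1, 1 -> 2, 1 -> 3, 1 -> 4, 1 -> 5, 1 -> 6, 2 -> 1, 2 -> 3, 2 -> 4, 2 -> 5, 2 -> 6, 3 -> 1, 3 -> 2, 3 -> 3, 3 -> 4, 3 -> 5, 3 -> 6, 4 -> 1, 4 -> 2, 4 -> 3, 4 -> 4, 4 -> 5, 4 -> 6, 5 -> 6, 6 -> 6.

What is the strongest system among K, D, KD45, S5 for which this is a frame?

D

Serial (axiom D): yes — every world has a successor (e.g. 1 R 1).
Euclidean (axiom 5): no — 1 R 5 and 1 R 2, but not 5 R 2.
Transitive (axiom 4): no — 2 R 1 and 1 R 2, but not 2 R 2.
Reflexive (axiom T): no — 2 is not related to itself.
So F validates K, D; KD45 would additionally require R to be Euclidean and transitive. The strongest is D.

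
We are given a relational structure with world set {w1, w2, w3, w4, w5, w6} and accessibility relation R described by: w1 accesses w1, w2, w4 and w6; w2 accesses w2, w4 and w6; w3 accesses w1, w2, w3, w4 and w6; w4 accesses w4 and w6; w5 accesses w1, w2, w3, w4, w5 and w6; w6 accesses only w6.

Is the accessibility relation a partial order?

Reflexive: yes — every world is R-related to itself.
Transitive: yes — every two-step R-path is closed by a direct edge.
Antisymmetric: yes — no distinct pair is related both ways.
So R is a partial order.

Yes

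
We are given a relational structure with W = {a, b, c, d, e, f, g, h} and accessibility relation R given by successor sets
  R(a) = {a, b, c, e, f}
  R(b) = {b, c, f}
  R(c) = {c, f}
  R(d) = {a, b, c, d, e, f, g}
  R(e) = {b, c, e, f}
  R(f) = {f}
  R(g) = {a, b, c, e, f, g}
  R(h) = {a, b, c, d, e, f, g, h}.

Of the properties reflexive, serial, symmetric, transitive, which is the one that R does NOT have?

Reflexive: yes — every world is R-related to itself.
Serial: yes — every world has a successor (e.g. a R a).
Symmetric: no — a R b but not b R a.
Transitive: yes — every two-step R-path is closed by a direct edge.
Only symmetric fails.

symmetric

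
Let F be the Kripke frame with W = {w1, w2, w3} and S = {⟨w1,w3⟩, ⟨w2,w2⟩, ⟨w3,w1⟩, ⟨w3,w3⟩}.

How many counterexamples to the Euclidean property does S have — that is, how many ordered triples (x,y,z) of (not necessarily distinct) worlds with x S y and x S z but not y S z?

Enumerating: (w3,w1,w1).

1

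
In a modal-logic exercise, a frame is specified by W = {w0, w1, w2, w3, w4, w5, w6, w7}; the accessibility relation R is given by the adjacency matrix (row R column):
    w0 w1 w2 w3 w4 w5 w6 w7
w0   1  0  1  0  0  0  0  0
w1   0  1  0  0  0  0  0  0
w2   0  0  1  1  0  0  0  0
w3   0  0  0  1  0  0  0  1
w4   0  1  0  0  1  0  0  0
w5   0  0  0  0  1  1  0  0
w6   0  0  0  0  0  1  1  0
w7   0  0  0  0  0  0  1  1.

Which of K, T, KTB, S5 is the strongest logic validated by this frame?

T

Reflexive (axiom T): yes — every world is R-related to itself.
Symmetric (axiom B): no — w0 R w2 but not w2 R w0.
Euclidean (axiom 5): no — w0 R w2 and w0 R w0, but not w2 R w0.
So F validates K, T; KTB would additionally require R to be symmetric. The strongest is T.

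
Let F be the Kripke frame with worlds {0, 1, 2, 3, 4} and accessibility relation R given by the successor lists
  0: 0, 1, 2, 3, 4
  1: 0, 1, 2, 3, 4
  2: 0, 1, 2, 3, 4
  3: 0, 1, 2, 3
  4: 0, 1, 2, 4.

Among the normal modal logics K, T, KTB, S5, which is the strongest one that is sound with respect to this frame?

KTB

Reflexive (axiom T): yes — every world is R-related to itself.
Symmetric (axiom B): yes — every pair in R has its reverse in R.
Euclidean (axiom 5): no — 0 R 3 and 0 R 4, but not 3 R 4.
So F validates K, T, KTB; S5 would additionally require R to be Euclidean. The strongest is KTB.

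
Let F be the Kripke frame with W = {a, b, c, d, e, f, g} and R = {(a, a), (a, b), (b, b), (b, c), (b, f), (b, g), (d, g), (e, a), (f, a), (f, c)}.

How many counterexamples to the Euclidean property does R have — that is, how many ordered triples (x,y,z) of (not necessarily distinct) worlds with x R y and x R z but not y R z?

16

Enumerating: (a,b,a), (b,c,b), (b,c,c), (b,c,f), (b,c,g), (b,f,b), (b,f,f), (b,f,g), (b,g,b), (b,g,c), (b,g,f), (b,g,g), (d,g,g), (f,a,c), (f,c,a), (f,c,c).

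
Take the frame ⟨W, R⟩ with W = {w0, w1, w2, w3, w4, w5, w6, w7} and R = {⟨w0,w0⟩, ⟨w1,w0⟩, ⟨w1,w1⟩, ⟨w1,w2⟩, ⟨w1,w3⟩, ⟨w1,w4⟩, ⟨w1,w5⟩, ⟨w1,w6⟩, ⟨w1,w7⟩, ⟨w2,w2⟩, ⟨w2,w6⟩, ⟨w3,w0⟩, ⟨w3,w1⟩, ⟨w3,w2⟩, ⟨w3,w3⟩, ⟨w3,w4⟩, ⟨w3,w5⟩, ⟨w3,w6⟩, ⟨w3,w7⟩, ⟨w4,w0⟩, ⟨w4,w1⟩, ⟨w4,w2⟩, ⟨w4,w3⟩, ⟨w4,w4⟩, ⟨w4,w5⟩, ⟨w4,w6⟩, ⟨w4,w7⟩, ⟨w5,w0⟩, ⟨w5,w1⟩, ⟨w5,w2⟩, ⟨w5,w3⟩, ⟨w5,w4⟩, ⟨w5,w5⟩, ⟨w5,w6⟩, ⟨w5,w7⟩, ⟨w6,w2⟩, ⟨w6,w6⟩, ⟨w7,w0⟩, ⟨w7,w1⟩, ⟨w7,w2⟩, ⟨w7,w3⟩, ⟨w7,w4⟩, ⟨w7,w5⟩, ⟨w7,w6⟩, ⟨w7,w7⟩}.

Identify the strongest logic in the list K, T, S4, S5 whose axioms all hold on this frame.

Reflexive (axiom T): yes — every world is R-related to itself.
Transitive (axiom 4): yes — every two-step R-path is closed by a direct edge.
Euclidean (axiom 5): no — w1 R w0 and w1 R w2, but not w0 R w2.
So F validates K, T, S4; S5 would additionally require R to be Euclidean. The strongest is S4.

S4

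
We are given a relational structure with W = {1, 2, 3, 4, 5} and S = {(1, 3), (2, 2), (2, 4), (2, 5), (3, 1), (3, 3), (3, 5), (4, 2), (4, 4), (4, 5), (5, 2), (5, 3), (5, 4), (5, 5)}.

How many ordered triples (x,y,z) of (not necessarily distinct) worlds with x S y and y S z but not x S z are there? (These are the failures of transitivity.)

7

Enumerating: (1,3,1), (1,3,5), (2,5,3), (3,5,2), (3,5,4), (4,5,3), (5,3,1).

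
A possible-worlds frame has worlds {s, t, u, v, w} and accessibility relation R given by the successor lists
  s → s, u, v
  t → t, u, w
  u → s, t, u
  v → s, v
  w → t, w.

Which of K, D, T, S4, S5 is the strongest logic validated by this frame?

Serial (axiom D): yes — every world has a successor (e.g. s R s).
Reflexive (axiom T): yes — every world is R-related to itself.
Transitive (axiom 4): no — s R u and u R t, but not s R t.
Euclidean (axiom 5): no — s R u and s R v, but not u R v.
So F validates K, D, T; S4 would additionally require R to be transitive. The strongest is T.

T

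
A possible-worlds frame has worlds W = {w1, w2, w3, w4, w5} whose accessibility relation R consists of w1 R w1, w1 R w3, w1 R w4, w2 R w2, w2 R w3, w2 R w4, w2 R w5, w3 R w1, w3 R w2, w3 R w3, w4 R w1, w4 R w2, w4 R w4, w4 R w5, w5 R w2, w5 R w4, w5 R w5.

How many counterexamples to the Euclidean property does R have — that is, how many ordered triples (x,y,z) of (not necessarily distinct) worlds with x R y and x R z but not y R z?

Enumerating: (w1,w3,w4), (w1,w4,w3), (w2,w3,w4), (w2,w3,w5), (w2,w4,w3), (w2,w5,w3), (w3,w1,w2), (w3,w2,w1), (w4,w1,w2), (w4,w1,w5), (w4,w2,w1), (w4,w5,w1).

12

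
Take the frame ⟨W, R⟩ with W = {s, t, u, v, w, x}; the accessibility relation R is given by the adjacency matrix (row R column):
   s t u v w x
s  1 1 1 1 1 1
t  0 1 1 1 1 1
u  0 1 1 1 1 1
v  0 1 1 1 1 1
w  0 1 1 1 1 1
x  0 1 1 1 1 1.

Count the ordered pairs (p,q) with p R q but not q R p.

Enumerating: (s,t), (s,u), (s,v), (s,w), (s,x).

5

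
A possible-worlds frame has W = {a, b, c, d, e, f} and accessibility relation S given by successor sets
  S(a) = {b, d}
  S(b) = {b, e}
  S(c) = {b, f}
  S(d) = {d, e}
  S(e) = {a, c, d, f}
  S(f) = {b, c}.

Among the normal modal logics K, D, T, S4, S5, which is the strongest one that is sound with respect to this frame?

D

Serial (axiom D): yes — every world has a successor (e.g. a S b).
Reflexive (axiom T): no — a is not related to itself.
Transitive (axiom 4): no — a S b and b S e, but not a S e.
Euclidean (axiom 5): no — a S b and a S d, but not b S d.
So F validates K, D; T would additionally require S to be reflexive. The strongest is D.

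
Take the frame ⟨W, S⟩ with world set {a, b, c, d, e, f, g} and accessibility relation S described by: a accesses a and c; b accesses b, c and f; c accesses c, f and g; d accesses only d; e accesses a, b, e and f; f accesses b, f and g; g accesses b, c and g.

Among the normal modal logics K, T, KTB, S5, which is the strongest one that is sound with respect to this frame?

T

Reflexive (axiom T): yes — every world is S-related to itself.
Symmetric (axiom B): no — a S c but not c S a.
Euclidean (axiom 5): no — b S f and b S c, but not f S c.
So F validates K, T; KTB would additionally require S to be symmetric. The strongest is T.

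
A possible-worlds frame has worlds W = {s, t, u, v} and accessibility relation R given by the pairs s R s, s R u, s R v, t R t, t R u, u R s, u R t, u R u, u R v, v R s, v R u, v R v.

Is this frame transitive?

No

Transitive: no — s R u and u R t, but not s R t.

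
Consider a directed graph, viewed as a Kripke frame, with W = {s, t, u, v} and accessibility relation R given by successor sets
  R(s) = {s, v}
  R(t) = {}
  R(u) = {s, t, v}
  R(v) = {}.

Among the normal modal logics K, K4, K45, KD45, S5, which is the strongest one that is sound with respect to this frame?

Transitive (axiom 4): yes — every two-step R-path is closed by a direct edge.
Euclidean (axiom 5): no — u R s and u R t, but not s R t.
Serial (axiom D): no — t has no R-successor.
Reflexive (axiom T): no — t is not related to itself.
So F validates K, K4; K45 would additionally require R to be Euclidean. The strongest is K4.

K4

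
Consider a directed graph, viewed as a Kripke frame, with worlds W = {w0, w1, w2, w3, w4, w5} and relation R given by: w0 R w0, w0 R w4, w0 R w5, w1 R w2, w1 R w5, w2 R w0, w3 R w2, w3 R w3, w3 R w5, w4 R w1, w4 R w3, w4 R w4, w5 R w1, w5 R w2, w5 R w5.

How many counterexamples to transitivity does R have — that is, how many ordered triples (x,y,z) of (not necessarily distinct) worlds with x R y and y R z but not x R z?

Enumerating: (w0,w4,w1), (w0,w4,w3), (w0,w5,w1), (w0,w5,w2), (w1,w2,w0), (w1,w5,w1), (w2,w0,w4), (w2,w0,w5), (w3,w2,w0), (w3,w5,w1), (w4,w1,w2), (w4,w1,w5), (w4,w3,w2), (w4,w3,w5), (w5,w2,w0).

15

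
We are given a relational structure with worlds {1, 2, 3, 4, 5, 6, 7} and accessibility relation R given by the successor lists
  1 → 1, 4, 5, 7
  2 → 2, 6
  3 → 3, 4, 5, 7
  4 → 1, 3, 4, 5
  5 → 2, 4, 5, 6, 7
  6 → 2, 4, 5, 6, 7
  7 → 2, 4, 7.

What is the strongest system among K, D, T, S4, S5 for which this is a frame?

Serial (axiom D): yes — every world has a successor (e.g. 1 R 1).
Reflexive (axiom T): yes — every world is R-related to itself.
Transitive (axiom 4): no — 1 R 4 and 4 R 3, but not 1 R 3.
Euclidean (axiom 5): no — 1 R 4 and 1 R 7, but not 4 R 7.
So F validates K, D, T; S4 would additionally require R to be transitive. The strongest is T.

T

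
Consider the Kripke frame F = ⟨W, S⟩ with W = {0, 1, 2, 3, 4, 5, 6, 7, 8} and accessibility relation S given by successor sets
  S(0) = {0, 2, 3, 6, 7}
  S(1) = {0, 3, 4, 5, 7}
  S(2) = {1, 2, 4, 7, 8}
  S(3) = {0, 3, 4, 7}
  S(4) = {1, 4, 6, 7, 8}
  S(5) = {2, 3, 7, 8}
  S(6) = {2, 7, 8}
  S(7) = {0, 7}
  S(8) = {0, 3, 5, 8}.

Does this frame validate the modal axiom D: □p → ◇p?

Yes

The schema D characterises exactly the serial frames.
Serial: yes — every world has a successor (e.g. 0 S 0).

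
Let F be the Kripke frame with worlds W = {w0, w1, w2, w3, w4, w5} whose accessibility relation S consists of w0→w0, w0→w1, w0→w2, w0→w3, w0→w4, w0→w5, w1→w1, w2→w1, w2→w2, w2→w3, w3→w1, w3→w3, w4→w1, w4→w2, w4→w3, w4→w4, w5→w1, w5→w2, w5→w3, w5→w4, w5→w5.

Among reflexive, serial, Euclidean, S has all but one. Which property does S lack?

Euclidean

Reflexive: yes — every world is S-related to itself.
Serial: yes — every world has a successor (e.g. w0 S w0).
Euclidean: no — w0 S w1 and w0 S w2, but not w1 S w2.
Only Euclidean fails.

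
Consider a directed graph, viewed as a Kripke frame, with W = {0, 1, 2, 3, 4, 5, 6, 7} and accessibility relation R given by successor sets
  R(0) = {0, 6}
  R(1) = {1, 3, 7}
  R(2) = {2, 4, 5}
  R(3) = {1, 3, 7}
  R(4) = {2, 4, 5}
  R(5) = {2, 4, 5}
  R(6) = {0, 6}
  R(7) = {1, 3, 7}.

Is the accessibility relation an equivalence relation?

Yes

Reflexive: yes — every world is R-related to itself.
Symmetric: yes — every pair in R has its reverse in R.
Transitive: yes — every two-step R-path is closed by a direct edge.
So R is an equivalence relation.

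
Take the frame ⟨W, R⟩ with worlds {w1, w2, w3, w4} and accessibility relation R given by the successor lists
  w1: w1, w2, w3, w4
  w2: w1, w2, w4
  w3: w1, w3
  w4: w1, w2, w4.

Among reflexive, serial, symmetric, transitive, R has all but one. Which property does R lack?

Reflexive: yes — every world is R-related to itself.
Serial: yes — every world has a successor (e.g. w1 R w1).
Symmetric: yes — every pair in R has its reverse in R.
Transitive: no — w2 R w1 and w1 R w3, but not w2 R w3.
Only transitive fails.

transitive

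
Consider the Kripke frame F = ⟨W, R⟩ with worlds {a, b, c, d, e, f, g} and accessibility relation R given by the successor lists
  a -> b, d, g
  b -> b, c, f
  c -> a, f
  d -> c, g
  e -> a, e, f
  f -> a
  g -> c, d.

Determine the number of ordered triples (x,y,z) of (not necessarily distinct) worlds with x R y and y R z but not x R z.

21

Enumerating: (a,b,c), (a,b,f), (a,d,c), (a,g,c), (b,c,a), (b,f,a), (c,a,b), (c,a,d), (c,a,g), (d,c,a), (d,c,f), (d,g,d), … and 9 more.
Total: 21.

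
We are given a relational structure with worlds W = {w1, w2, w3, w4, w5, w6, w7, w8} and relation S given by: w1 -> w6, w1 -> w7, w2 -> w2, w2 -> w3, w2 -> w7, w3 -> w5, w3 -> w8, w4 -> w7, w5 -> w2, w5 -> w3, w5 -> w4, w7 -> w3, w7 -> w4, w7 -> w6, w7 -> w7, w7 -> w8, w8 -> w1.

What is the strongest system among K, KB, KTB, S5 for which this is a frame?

Symmetric (axiom B): no — w1 S w6 but not w6 S w1.
Reflexive (axiom T): no — w1 is not related to itself.
Euclidean (axiom 5): no — w1 S w6 and w1 S w7, but not w6 S w7.
So F validates K; KB would additionally require S to be symmetric. The strongest is K.

K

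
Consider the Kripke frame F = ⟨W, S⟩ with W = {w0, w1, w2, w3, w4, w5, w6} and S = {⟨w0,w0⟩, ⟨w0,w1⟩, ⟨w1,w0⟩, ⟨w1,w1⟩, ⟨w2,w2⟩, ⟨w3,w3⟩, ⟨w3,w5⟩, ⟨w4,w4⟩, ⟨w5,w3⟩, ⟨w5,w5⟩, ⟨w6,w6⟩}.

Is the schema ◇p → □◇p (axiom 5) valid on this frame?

Yes

Axiom 5 corresponds to the accessibility relation being Euclidean.
Euclidean: yes — any two successors of a common world are S-related.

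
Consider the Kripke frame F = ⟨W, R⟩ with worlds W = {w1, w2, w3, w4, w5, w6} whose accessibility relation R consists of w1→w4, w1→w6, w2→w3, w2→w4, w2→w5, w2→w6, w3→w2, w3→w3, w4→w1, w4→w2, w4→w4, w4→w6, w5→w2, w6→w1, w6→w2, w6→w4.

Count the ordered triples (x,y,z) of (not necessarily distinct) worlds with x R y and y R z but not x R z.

Enumerating: (w1,w4,w1), (w1,w4,w2), (w1,w6,w1), (w1,w6,w2), (w2,w3,w2), (w2,w4,w1), (w2,w4,w2), (w2,w5,w2), (w2,w6,w1), (w2,w6,w2), (w3,w2,w4), (w3,w2,w5), … and 12 more.
Total: 24.

24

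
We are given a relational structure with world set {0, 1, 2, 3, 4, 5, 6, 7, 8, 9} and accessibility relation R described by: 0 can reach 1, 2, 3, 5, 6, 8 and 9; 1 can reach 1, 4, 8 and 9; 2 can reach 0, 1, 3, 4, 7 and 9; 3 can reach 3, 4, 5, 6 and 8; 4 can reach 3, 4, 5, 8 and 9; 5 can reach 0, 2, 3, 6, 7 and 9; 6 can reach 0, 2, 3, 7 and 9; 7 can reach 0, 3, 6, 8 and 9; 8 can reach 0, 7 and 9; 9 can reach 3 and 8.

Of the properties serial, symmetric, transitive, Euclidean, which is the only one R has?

serial

Serial: yes — every world has a successor (e.g. 0 R 1).
Symmetric: no — 0 R 1 but not 1 R 0.
Transitive: no — 0 R 1 and 1 R 4, but not 0 R 4.
Euclidean: no — 0 R 1 and 0 R 2, but not 1 R 2.
Only serial holds.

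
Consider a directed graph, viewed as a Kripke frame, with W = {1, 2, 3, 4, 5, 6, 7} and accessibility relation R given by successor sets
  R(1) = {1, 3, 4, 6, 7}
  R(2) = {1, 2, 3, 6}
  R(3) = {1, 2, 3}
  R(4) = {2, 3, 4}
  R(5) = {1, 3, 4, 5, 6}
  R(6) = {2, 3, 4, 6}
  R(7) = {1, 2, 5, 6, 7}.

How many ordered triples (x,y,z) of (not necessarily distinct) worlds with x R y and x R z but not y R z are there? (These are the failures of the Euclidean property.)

38

Enumerating: (1,3,4), (1,3,6), (1,3,7), (1,4,1), (1,4,6), (1,4,7), (1,6,1), (1,6,7), (1,7,3), (1,7,4), (2,1,2), (2,3,6), … and 26 more.
Total: 38.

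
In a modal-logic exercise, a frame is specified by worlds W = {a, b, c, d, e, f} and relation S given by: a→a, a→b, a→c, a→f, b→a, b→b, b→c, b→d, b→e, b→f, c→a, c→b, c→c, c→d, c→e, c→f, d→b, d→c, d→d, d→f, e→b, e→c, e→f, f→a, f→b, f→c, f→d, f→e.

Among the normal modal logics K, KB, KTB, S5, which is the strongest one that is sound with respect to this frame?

KB

Symmetric (axiom B): yes — every pair in S has its reverse in S.
Reflexive (axiom T): no — e is not related to itself.
Euclidean (axiom 5): no — b S a and b S d, but not a S d.
So F validates K, KB; KTB would additionally require S to be reflexive. The strongest is KB.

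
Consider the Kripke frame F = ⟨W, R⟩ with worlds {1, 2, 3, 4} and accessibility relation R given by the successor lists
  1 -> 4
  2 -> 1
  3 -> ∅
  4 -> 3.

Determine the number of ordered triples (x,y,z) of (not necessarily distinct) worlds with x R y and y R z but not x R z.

2

Enumerating: (1,4,3), (2,1,4).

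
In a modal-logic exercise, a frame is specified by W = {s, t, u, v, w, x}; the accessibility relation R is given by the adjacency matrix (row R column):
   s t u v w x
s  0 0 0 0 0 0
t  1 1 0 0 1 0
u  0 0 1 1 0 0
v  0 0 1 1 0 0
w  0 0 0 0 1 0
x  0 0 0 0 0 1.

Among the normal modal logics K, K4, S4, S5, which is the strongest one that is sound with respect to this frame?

Transitive (axiom 4): yes — every two-step R-path is closed by a direct edge.
Reflexive (axiom T): no — s is not related to itself.
Euclidean (axiom 5): no — t R s and t R w, but not s R w.
So F validates K, K4; S4 would additionally require R to be reflexive. The strongest is K4.

K4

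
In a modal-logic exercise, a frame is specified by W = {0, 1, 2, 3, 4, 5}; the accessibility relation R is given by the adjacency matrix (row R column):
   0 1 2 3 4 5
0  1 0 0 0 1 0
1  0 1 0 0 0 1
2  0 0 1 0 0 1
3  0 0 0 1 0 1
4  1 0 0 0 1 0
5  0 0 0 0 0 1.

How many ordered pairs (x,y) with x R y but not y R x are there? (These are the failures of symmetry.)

3

Enumerating: (1,5), (2,5), (3,5).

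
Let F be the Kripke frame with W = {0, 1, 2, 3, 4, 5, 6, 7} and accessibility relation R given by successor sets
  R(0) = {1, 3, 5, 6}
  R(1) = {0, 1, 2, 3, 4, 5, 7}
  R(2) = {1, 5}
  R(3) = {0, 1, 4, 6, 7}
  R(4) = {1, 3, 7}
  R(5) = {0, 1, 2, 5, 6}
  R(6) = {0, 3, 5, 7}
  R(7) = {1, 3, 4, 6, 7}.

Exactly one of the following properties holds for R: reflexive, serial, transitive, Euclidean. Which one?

serial

Reflexive: no — 0 is not related to itself.
Serial: yes — every world has a successor (e.g. 0 R 1).
Transitive: no — 0 R 1 and 1 R 2, but not 0 R 2.
Euclidean: no — 0 R 1 and 0 R 6, but not 1 R 6.
Only serial holds.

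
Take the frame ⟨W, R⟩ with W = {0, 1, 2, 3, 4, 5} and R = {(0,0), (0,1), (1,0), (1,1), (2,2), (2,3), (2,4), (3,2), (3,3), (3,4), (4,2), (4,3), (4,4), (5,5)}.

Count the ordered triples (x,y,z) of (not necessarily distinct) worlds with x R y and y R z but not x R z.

0

R is transitive; there are no such tuples.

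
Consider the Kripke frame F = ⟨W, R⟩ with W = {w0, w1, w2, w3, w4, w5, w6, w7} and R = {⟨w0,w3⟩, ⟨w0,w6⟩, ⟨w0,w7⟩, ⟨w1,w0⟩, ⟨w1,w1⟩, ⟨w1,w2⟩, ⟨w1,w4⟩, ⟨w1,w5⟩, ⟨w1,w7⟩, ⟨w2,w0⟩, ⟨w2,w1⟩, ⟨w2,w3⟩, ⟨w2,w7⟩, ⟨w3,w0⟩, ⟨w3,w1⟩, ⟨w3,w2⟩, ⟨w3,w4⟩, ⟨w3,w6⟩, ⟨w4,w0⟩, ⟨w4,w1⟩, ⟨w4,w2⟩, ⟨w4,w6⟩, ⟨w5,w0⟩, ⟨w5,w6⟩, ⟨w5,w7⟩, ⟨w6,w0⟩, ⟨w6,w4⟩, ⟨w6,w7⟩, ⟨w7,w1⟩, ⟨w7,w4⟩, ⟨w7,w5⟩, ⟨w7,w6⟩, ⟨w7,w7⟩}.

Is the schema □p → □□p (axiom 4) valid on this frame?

No

Axiom 4 corresponds to the accessibility relation being transitive.
Transitive: no — w0 R w3 and w3 R w1, but not w0 R w1.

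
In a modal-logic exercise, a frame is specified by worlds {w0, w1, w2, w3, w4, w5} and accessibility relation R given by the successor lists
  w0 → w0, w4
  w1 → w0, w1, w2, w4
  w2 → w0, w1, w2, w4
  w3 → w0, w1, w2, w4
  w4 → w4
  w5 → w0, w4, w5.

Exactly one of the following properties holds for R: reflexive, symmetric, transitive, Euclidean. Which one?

Reflexive: no — w3 is not related to itself.
Symmetric: no — w0 R w4 but not w4 R w0.
Transitive: yes — every two-step R-path is closed by a direct edge.
Euclidean: no — w1 R w0 and w1 R w2, but not w0 R w2.
Only transitive holds.

transitive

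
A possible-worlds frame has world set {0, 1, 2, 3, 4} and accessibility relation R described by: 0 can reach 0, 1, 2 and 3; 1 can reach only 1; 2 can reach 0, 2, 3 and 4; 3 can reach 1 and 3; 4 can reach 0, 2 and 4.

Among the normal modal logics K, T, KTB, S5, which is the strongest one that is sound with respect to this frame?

T

Reflexive (axiom T): yes — every world is R-related to itself.
Symmetric (axiom B): no — 0 R 1 but not 1 R 0.
Euclidean (axiom 5): no — 0 R 1 and 0 R 2, but not 1 R 2.
So F validates K, T; KTB would additionally require R to be symmetric. The strongest is T.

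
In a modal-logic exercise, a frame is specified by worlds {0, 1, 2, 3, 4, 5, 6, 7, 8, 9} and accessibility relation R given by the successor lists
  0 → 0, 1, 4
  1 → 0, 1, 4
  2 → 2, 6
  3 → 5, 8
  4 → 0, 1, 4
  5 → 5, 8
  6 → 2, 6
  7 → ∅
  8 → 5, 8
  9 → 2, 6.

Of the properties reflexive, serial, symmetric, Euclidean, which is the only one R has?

Euclidean

Reflexive: no — 3 is not related to itself.
Serial: no — 7 has no R-successor.
Symmetric: no — 3 R 5 but not 5 R 3.
Euclidean: yes — any two successors of a common world are R-related.
Only Euclidean holds.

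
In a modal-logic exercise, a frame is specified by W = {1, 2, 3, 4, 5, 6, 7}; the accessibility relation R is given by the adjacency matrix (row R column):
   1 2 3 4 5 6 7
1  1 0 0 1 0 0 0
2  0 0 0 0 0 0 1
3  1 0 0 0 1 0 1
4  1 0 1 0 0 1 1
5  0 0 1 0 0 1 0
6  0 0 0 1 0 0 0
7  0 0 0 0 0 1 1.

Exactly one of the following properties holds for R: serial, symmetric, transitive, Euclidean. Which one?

Serial: yes — every world has a successor (e.g. 1 R 1).
Symmetric: no — 2 R 7 but not 7 R 2.
Transitive: no — 1 R 4 and 4 R 3, but not 1 R 3.
Euclidean: no — 3 R 1 and 3 R 5, but not 1 R 5.
Only serial holds.

serial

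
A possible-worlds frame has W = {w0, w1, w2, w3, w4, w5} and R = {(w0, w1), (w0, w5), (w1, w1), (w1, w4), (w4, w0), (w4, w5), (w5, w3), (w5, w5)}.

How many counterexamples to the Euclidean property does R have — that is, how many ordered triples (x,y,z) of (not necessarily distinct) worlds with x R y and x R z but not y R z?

Enumerating: (w0,w1,w5), (w0,w5,w1), (w1,w4,w1), (w1,w4,w4), (w4,w0,w0), (w4,w5,w0), (w5,w3,w3), (w5,w3,w5).

8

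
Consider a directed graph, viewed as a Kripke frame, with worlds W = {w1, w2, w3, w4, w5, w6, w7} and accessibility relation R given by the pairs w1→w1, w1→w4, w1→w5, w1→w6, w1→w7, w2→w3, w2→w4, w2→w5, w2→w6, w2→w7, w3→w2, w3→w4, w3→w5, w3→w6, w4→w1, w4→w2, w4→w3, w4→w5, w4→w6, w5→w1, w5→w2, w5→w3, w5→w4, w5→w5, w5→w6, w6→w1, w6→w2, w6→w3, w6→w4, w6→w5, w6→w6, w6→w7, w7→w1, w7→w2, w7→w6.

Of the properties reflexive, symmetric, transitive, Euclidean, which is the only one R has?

symmetric

Reflexive: no — w2 is not related to itself.
Symmetric: yes — every pair in R has its reverse in R.
Transitive: no — w1 R w4 and w4 R w2, but not w1 R w2.
Euclidean: no — w1 R w4 and w1 R w7, but not w4 R w7.
Only symmetric holds.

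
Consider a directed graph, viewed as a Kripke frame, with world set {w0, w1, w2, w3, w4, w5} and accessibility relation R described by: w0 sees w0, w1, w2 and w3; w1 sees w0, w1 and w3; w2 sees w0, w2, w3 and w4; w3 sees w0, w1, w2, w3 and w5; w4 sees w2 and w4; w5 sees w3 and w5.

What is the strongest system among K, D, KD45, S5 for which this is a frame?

Serial (axiom D): yes — every world has a successor (e.g. w0 R w0).
Euclidean (axiom 5): no — w0 R w1 and w0 R w2, but not w1 R w2.
Transitive (axiom 4): no — w0 R w2 and w2 R w4, but not w0 R w4.
Reflexive (axiom T): yes — every world is R-related to itself.
So F validates K, D; KD45 would additionally require R to be Euclidean and transitive. The strongest is D.

D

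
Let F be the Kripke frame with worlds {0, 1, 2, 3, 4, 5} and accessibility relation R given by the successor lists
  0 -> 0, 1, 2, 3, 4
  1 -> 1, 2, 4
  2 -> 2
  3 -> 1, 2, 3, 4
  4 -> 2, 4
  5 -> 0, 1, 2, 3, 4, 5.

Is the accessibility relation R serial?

Serial: yes — every world has a successor (e.g. 0 R 0).

Yes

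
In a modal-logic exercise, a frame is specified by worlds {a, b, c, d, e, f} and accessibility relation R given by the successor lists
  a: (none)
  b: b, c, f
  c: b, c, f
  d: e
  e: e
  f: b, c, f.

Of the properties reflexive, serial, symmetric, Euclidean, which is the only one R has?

Reflexive: no — a is not related to itself.
Serial: no — a has no R-successor.
Symmetric: no — d R e but not e R d.
Euclidean: yes — any two successors of a common world are R-related.
Only Euclidean holds.

Euclidean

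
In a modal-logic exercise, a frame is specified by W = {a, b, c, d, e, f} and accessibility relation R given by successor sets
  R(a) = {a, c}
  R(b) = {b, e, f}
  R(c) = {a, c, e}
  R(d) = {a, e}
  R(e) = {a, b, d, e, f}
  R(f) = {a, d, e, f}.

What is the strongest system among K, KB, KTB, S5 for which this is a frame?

Symmetric (axiom B): no — b R f but not f R b.
Reflexive (axiom T): no — d is not related to itself.
Euclidean (axiom 5): no — c R a and c R e, but not a R e.
So F validates K; KB would additionally require R to be symmetric. The strongest is K.

K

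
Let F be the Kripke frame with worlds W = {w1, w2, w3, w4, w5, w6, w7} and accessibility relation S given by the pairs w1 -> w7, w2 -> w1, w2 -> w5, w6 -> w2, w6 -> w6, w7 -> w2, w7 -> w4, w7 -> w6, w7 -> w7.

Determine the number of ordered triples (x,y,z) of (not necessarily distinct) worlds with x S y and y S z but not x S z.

Enumerating: (w1,w7,w2), (w1,w7,w4), (w1,w7,w6), (w2,w1,w7), (w6,w2,w1), (w6,w2,w5), (w7,w2,w1), (w7,w2,w5).

8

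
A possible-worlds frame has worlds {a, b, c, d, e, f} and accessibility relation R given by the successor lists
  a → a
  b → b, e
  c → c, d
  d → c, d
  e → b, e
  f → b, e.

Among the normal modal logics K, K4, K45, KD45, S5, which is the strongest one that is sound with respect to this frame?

KD45

Transitive (axiom 4): yes — every two-step R-path is closed by a direct edge.
Euclidean (axiom 5): yes — any two successors of a common world are R-related.
Serial (axiom D): yes — every world has a successor (e.g. a R a).
Reflexive (axiom T): no — f is not related to itself.
So F validates K, K4, K45, KD45; S5 would additionally require R to be reflexive. The strongest is KD45.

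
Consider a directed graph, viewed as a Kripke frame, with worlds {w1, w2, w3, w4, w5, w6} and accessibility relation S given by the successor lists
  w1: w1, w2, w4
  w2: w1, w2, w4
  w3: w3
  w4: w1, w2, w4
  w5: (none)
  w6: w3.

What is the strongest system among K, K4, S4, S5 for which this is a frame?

K4

Transitive (axiom 4): yes — every two-step S-path is closed by a direct edge.
Reflexive (axiom T): no — w5 is not related to itself.
Euclidean (axiom 5): yes — any two successors of a common world are S-related.
So F validates K, K4; S4 would additionally require S to be reflexive. The strongest is K4.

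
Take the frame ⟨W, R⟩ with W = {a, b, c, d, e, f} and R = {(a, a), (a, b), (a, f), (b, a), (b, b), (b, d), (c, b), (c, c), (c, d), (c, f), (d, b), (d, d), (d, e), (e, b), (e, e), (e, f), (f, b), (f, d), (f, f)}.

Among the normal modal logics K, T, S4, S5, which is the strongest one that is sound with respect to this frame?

T

Reflexive (axiom T): yes — every world is R-related to itself.
Transitive (axiom 4): no — a R b and b R d, but not a R d.
Euclidean (axiom 5): no — a R b and a R f, but not b R f.
So F validates K, T; S4 would additionally require R to be transitive. The strongest is T.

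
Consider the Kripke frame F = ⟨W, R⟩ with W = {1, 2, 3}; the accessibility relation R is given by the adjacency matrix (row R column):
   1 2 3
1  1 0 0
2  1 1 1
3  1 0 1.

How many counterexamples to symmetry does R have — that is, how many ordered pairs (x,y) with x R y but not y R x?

Enumerating: (2,1), (2,3), (3,1).

3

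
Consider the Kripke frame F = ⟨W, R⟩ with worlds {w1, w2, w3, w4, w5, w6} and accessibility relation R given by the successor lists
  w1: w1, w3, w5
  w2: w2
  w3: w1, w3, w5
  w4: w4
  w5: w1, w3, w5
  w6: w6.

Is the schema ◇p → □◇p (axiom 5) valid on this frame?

Yes

The schema 5 characterises exactly the Euclidean frames.
Euclidean: yes — any two successors of a common world are R-related.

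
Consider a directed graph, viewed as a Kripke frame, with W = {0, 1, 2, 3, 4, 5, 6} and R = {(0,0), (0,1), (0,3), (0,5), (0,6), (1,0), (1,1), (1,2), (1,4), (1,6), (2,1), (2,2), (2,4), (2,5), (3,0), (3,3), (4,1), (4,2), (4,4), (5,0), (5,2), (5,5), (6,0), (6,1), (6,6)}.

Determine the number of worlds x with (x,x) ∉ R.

R is reflexive; there are no such worlds.

0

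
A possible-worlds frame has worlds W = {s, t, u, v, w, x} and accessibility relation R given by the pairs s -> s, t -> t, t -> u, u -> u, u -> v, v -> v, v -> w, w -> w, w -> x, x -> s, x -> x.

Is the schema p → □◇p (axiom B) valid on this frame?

Axiom B corresponds to the accessibility relation being symmetric.
Symmetric: no — t R u but not u R t.

No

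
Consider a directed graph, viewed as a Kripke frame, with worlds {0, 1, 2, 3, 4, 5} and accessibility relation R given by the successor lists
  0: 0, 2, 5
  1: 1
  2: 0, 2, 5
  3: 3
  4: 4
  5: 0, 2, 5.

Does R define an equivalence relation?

Reflexive: yes — every world is R-related to itself.
Symmetric: yes — every pair in R has its reverse in R.
Transitive: yes — every two-step R-path is closed by a direct edge.
So R is an equivalence relation.

Yes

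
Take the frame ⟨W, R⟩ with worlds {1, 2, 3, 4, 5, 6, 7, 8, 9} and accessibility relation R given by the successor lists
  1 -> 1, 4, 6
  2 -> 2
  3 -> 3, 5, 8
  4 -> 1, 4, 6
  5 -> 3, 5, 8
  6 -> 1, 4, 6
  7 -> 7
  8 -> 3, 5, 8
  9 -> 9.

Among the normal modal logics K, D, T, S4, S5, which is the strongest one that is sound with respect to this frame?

Serial (axiom D): yes — every world has a successor (e.g. 1 R 1).
Reflexive (axiom T): yes — every world is R-related to itself.
Transitive (axiom 4): yes — every two-step R-path is closed by a direct edge.
Euclidean (axiom 5): yes — any two successors of a common world are R-related.
So F validates K, D, T, S4, S5. The strongest is S5.

S5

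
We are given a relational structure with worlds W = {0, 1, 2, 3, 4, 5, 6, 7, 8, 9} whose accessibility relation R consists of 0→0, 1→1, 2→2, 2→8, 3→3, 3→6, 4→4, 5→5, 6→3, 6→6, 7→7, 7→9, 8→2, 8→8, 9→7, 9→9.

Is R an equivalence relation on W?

Reflexive: yes — every world is R-related to itself.
Symmetric: yes — every pair in R has its reverse in R.
Transitive: yes — every two-step R-path is closed by a direct edge.
So R is an equivalence relation.

Yes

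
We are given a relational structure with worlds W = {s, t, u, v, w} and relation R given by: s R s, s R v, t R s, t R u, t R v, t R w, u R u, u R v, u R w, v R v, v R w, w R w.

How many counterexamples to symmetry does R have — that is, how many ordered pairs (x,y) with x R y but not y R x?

Enumerating: (s,v), (t,s), (t,u), (t,v), (t,w), (u,v), (u,w), (v,w).

8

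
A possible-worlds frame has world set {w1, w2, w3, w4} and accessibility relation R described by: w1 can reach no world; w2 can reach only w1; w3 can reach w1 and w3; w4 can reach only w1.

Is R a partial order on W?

Reflexive: no — w1 is not related to itself.
Transitive: yes — every two-step R-path is closed by a direct edge.
Antisymmetric: yes — no distinct pair is related both ways.
So R is not a partial order.

No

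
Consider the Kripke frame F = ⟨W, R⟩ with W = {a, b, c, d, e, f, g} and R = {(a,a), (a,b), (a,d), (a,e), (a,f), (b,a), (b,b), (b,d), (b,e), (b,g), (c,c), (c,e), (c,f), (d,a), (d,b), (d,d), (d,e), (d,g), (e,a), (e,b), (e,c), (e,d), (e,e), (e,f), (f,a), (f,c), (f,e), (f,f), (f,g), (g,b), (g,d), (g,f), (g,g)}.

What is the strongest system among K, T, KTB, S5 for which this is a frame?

Reflexive (axiom T): yes — every world is R-related to itself.
Symmetric (axiom B): yes — every pair in R has its reverse in R.
Euclidean (axiom 5): no — a R b and a R f, but not b R f.
So F validates K, T, KTB; S5 would additionally require R to be Euclidean. The strongest is KTB.

KTB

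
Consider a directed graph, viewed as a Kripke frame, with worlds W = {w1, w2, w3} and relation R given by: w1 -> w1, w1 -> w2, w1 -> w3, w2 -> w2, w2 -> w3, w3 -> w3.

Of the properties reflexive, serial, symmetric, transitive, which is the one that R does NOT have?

Reflexive: yes — every world is R-related to itself.
Serial: yes — every world has a successor (e.g. w1 R w1).
Symmetric: no — w1 R w2 but not w2 R w1.
Transitive: yes — every two-step R-path is closed by a direct edge.
Only symmetric fails.

symmetric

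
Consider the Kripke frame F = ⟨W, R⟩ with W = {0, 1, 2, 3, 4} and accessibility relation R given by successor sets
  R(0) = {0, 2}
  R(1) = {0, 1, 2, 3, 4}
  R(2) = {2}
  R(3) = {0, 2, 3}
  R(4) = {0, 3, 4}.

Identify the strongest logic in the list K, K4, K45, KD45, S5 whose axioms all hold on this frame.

Transitive (axiom 4): no — 4 R 0 and 0 R 2, but not 4 R 2.
Euclidean (axiom 5): no — 1 R 0 and 1 R 3, but not 0 R 3.
Serial (axiom D): yes — every world has a successor (e.g. 0 R 0).
Reflexive (axiom T): yes — every world is R-related to itself.
So F validates K; K4 would additionally require R to be transitive. The strongest is K.

K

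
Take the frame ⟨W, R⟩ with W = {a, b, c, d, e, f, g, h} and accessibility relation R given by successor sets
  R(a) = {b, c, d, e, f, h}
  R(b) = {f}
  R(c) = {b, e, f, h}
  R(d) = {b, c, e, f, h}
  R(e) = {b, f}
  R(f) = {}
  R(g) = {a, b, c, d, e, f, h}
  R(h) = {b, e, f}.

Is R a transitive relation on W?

Transitive: yes — every two-step R-path is closed by a direct edge.

Yes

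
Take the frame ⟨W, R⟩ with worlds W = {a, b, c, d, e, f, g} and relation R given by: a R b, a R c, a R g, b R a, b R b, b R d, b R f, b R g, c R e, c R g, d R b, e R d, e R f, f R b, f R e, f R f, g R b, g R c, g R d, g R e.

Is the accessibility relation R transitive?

No

Transitive: no — a R b and b R d, but not a R d.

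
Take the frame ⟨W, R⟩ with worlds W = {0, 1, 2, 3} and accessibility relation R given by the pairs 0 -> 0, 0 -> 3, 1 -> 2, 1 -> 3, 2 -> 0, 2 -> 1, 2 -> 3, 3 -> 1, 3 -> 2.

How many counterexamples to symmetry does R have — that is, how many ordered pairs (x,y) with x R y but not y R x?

2

Enumerating: (0,3), (2,0).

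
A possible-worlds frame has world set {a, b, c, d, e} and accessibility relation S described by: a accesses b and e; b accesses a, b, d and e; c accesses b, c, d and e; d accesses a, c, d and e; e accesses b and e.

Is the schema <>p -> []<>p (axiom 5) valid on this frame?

Axiom 5 corresponds to the accessibility relation being Euclidean.
Euclidean: no — b S a and b S d, but not a S d.

No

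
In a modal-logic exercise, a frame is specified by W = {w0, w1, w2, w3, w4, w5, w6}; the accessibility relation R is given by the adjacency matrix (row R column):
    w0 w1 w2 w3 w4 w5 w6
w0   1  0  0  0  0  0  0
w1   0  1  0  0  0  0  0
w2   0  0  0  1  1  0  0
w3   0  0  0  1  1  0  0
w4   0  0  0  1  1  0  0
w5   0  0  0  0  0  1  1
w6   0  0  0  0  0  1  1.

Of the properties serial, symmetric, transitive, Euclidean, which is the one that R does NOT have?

symmetric

Serial: yes — every world has a successor (e.g. w0 R w0).
Symmetric: no — w2 R w3 but not w3 R w2.
Transitive: yes — every two-step R-path is closed by a direct edge.
Euclidean: yes — any two successors of a common world are R-related.
Only symmetric fails.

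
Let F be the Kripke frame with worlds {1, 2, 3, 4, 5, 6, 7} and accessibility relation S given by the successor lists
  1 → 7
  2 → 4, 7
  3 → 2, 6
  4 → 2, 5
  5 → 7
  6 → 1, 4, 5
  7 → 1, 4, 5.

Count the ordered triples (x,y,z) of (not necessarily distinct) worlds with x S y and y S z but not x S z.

24

Enumerating: (1,7,1), (1,7,4), (1,7,5), (2,4,2), (2,4,5), (2,7,1), (2,7,5), (3,2,4), (3,2,7), (3,6,1), (3,6,4), (3,6,5), … and 12 more.
Total: 24.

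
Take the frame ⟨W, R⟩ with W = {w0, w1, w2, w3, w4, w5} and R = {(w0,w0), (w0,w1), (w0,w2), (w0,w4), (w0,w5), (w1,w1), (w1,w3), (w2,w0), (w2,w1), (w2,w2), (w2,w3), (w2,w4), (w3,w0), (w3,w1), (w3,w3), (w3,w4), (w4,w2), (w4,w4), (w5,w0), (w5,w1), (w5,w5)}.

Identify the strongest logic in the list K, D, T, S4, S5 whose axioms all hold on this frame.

Serial (axiom D): yes — every world has a successor (e.g. w0 R w0).
Reflexive (axiom T): yes — every world is R-related to itself.
Transitive (axiom 4): no — w0 R w1 and w1 R w3, but not w0 R w3.
Euclidean (axiom 5): no — w0 R w1 and w0 R w2, but not w1 R w2.
So F validates K, D, T; S4 would additionally require R to be transitive. The strongest is T.

T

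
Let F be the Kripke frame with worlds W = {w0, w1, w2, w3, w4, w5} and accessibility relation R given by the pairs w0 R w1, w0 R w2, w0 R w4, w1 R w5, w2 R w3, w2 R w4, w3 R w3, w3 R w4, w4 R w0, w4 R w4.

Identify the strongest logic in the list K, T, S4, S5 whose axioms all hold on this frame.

K

Reflexive (axiom T): no — w0 is not related to itself.
Transitive (axiom 4): no — w0 R w1 and w1 R w5, but not w0 R w5.
Euclidean (axiom 5): no — w0 R w1 and w0 R w2, but not w1 R w2.
So F validates K; T would additionally require R to be reflexive. The strongest is K.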